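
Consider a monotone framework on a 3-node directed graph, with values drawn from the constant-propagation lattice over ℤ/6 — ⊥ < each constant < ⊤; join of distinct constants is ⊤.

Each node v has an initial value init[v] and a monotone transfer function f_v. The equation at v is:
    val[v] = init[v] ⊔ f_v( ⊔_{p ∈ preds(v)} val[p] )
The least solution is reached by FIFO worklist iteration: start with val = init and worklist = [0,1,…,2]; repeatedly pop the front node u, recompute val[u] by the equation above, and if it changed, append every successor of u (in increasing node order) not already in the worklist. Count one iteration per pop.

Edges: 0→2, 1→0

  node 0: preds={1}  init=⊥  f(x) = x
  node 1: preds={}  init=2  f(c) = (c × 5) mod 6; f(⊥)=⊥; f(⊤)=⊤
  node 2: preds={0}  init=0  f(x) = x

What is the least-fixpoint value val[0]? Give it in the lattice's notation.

Trace (3 dequeues):
  [1] u=0 | in 2 | out 2 | prev ⊥ | push {}
  [2] u=1 | in ⊥ | out 2 | ==
  [3] u=2 | in 2 | out ⊤ | prev 0 | push {}

Converged values:
  [0] 2
  [1] 2
  [2] ⊤

2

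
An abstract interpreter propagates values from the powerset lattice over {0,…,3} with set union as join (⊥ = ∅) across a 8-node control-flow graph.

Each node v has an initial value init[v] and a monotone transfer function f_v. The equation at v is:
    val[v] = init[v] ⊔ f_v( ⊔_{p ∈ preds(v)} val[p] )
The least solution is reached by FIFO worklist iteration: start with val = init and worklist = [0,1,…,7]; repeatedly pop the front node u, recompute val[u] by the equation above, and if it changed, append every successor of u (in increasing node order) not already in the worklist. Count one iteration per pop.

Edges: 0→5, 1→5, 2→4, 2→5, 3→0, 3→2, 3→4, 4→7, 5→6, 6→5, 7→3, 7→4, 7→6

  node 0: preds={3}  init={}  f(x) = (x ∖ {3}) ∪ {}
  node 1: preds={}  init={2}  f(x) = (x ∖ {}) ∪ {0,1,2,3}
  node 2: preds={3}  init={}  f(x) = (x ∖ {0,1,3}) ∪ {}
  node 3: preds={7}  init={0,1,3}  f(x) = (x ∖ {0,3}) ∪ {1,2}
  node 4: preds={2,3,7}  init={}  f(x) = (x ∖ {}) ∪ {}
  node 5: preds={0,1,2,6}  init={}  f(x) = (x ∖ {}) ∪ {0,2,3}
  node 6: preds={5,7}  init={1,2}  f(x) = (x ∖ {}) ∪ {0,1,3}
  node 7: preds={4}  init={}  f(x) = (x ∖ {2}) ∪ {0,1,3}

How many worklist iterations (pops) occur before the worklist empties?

14

Iteration log — 14 steps:
  step 1. node 0  ⊔preds={0,1,3}  new={0,1}  old={}  +wl: 
  step 2. node 1  ⊔preds={}  new={0,1,2,3}  old={2}  +wl: 
  step 3. node 2  ⊔preds={0,1,3}  new={}  stable
  step 4. node 3  ⊔preds={}  new={0,1,2,3}  old={0,1,3}  +wl: 0,2
  step 5. node 4  ⊔preds={0,1,2,3}  new={0,1,2,3}  old={}  +wl: 
  step 6. node 5  ⊔preds={0,1,2,3}  new={0,1,2,3}  old={}  +wl: 
  step 7. node 6  ⊔preds={0,1,2,3}  new={0,1,2,3}  old={1,2}  +wl: 5
  step 8. node 7  ⊔preds={0,1,2,3}  new={0,1,3}  old={}  +wl: 3,4,6
  step 9. node 0  ⊔preds={0,1,2,3}  new={0,1,2}  old={0,1}  +wl: 
  step 10. node 2  ⊔preds={0,1,2,3}  new={2}  old={}  +wl: 
  step 11. node 5  ⊔preds={0,1,2,3}  new={0,1,2,3}  stable
  step 12. node 3  ⊔preds={0,1,3}  new={0,1,2,3}  stable
  step 13. node 4  ⊔preds={0,1,2,3}  new={0,1,2,3}  stable
  step 14. node 6  ⊔preds={0,1,2,3}  new={0,1,2,3}  stable

Least fixpoint reached:
  node 0: {0,1,2}
  node 1: {0,1,2,3}
  node 2: {2}
  node 3: {0,1,2,3}
  node 4: {0,1,2,3}
  node 5: {0,1,2,3}
  node 6: {0,1,2,3}
  node 7: {0,1,3}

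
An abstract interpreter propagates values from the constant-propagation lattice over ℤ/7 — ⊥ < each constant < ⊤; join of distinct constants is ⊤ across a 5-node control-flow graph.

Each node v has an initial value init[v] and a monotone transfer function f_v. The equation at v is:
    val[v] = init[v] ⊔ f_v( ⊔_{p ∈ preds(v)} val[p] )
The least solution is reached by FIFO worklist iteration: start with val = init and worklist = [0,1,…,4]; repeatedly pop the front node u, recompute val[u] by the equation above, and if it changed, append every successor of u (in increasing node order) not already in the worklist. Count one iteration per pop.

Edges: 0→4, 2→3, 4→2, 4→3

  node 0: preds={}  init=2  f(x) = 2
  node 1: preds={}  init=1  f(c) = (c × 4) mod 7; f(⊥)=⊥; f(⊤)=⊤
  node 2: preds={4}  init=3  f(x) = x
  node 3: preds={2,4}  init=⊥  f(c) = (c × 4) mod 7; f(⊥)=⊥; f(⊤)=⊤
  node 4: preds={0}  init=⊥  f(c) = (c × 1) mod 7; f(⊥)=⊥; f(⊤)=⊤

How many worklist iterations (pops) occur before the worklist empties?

Trace (7 dequeues):
  [1] u=0 | in ⊥ | out 2 | ==
  [2] u=1 | in ⊥ | out 1 | ==
  [3] u=2 | in ⊥ | out 3 | ==
  [4] u=3 | in 3 | out 5 | prev ⊥ | push {}
  [5] u=4 | in 2 | out 2 | prev ⊥ | push {2,3}
  [6] u=2 | in 2 | out ⊤ | prev 3 | push {}
  [7] u=3 | in ⊤ | out ⊤ | prev 5 | push {}

Converged values:
  [0] 2
  [1] 1
  [2] ⊤
  [3] ⊤
  [4] 2

7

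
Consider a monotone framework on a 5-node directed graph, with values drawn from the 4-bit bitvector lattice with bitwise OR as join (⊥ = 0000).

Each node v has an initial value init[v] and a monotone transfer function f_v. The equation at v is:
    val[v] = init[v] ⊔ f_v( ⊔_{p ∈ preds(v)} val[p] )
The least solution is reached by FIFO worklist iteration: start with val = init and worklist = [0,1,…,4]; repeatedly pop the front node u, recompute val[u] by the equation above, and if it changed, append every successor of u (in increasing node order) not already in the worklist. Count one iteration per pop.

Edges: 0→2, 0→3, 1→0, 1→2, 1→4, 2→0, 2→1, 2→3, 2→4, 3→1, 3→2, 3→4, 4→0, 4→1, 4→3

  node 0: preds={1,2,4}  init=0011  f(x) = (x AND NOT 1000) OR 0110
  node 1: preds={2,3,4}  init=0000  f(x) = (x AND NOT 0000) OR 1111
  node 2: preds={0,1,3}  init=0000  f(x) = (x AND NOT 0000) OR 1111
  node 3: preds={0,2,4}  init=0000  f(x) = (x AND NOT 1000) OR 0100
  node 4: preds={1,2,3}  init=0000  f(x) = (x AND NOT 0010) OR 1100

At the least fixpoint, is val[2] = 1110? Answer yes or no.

no

Worklist (9 pops):
  #1 pop 0: in=0000 → 0111 (was 0011); enqueue []
  #2 pop 1: in=0000 → 1111 (was 0000); enqueue [0]
  #3 pop 2: in=1111 → 1111 (was 0000); enqueue [1]
  #4 pop 3: in=1111 → 0111 (was 0000); enqueue [2]
  #5 pop 4: in=1111 → 1101 (was 0000); enqueue [3]
  #6 pop 0: in=1111 → 0111 (no change)
  #7 pop 1: in=1111 → 1111 (no change)
  #8 pop 2: in=1111 → 1111 (no change)
  #9 pop 3: in=1111 → 0111 (no change)

Fixpoint:
  val[0] = 0111
  val[1] = 1111
  val[2] = 1111
  val[3] = 0111
  val[4] = 1101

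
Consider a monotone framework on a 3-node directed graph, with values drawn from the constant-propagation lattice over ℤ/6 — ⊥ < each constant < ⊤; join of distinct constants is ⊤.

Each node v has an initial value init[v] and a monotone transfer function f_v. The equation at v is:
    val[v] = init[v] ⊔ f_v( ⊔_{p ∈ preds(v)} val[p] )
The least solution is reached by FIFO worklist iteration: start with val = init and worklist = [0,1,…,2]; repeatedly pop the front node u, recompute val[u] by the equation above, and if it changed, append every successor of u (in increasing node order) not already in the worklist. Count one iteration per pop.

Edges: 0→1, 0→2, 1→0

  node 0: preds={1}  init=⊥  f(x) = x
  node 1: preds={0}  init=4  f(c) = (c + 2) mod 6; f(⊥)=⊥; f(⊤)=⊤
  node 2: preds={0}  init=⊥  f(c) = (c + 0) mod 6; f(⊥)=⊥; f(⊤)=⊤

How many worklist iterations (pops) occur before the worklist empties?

6

Worklist (6 pops):
  #1 pop 0: in=4 → 4 (was ⊥); enqueue []
  #2 pop 1: in=4 → ⊤ (was 4); enqueue [0]
  #3 pop 2: in=4 → 4 (was ⊥); enqueue []
  #4 pop 0: in=⊤ → ⊤ (was 4); enqueue [1,2]
  #5 pop 1: in=⊤ → ⊤ (no change)
  #6 pop 2: in=⊤ → ⊤ (was 4); enqueue []

Fixpoint:
  val[0] = ⊤
  val[1] = ⊤
  val[2] = ⊤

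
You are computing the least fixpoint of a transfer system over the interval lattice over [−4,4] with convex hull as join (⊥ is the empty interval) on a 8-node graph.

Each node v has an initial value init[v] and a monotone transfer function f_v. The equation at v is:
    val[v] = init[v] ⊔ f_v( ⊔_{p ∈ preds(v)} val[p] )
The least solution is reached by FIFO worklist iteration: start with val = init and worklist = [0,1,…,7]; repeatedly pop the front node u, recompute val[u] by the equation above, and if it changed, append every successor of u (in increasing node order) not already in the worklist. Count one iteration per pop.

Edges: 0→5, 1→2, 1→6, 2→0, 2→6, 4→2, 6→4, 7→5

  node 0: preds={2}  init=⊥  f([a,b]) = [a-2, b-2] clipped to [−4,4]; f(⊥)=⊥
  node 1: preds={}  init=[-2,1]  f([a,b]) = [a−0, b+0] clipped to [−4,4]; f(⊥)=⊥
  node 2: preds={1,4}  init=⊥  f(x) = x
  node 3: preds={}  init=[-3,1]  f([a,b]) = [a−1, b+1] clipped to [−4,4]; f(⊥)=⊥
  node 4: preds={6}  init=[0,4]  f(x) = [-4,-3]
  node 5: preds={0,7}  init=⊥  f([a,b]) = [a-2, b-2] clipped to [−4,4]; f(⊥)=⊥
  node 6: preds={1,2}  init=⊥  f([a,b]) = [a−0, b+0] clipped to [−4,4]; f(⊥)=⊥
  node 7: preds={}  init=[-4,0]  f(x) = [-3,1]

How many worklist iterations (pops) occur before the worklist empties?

15

Worklist (15 pops):
  #1 pop 0: in=⊥ → ⊥ (no change)
  #2 pop 1: in=⊥ → [-2,1] (no change)
  #3 pop 2: in=[-2,4] → [-2,4] (was ⊥); enqueue [0]
  #4 pop 3: in=⊥ → [-3,1] (no change)
  #5 pop 4: in=⊥ → [-4,4] (was [0,4]); enqueue [2]
  #6 pop 5: in=[-4,0] → [-4,-2] (was ⊥); enqueue []
  #7 pop 6: in=[-2,4] → [-2,4] (was ⊥); enqueue [4]
  #8 pop 7: in=⊥ → [-4,1] (was [-4,0]); enqueue [5]
  #9 pop 0: in=[-2,4] → [-4,2] (was ⊥); enqueue []
  #10 pop 2: in=[-4,4] → [-4,4] (was [-2,4]); enqueue [0,6]
  #11 pop 4: in=[-2,4] → [-4,4] (no change)
  #12 pop 5: in=[-4,2] → [-4,0] (was [-4,-2]); enqueue []
  #13 pop 0: in=[-4,4] → [-4,2] (no change)
  #14 pop 6: in=[-4,4] → [-4,4] (was [-2,4]); enqueue [4]
  #15 pop 4: in=[-4,4] → [-4,4] (no change)

Fixpoint:
  val[0] = [-4,2]
  val[1] = [-2,1]
  val[2] = [-4,4]
  val[3] = [-3,1]
  val[4] = [-4,4]
  val[5] = [-4,0]
  val[6] = [-4,4]
  val[7] = [-4,1]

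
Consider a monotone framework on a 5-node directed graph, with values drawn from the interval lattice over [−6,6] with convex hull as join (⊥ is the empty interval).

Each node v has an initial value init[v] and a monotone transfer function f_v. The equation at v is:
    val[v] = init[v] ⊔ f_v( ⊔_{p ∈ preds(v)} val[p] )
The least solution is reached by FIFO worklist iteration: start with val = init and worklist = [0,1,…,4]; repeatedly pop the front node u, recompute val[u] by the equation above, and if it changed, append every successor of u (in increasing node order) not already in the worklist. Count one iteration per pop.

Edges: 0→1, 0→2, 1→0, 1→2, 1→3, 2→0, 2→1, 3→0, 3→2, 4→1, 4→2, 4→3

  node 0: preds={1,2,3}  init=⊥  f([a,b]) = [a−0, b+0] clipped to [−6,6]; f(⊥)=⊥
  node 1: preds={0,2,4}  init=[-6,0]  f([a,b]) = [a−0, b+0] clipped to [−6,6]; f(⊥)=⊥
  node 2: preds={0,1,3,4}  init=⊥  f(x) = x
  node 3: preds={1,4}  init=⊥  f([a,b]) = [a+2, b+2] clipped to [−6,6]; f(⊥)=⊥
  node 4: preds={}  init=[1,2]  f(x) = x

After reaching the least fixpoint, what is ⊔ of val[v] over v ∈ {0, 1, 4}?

Worklist (17 pops):
  #1 pop 0: in=[-6,0] → [-6,0] (was ⊥); enqueue []
  #2 pop 1: in=[-6,2] → [-6,2] (was [-6,0]); enqueue [0]
  #3 pop 2: in=[-6,2] → [-6,2] (was ⊥); enqueue [1]
  #4 pop 3: in=[-6,2] → [-4,4] (was ⊥); enqueue [2]
  #5 pop 4: in=⊥ → [1,2] (no change)
  #6 pop 0: in=[-6,4] → [-6,4] (was [-6,0]); enqueue []
  #7 pop 1: in=[-6,4] → [-6,4] (was [-6,2]); enqueue [0,3]
  #8 pop 2: in=[-6,4] → [-6,4] (was [-6,2]); enqueue [1]
  #9 pop 0: in=[-6,4] → [-6,4] (no change)
  #10 pop 3: in=[-6,4] → [-4,6] (was [-4,4]); enqueue [0,2]
  #11 pop 1: in=[-6,4] → [-6,4] (no change)
  #12 pop 0: in=[-6,6] → [-6,6] (was [-6,4]); enqueue [1]
  #13 pop 2: in=[-6,6] → [-6,6] (was [-6,4]); enqueue [0]
  #14 pop 1: in=[-6,6] → [-6,6] (was [-6,4]); enqueue [2,3]
  #15 pop 0: in=[-6,6] → [-6,6] (no change)
  #16 pop 2: in=[-6,6] → [-6,6] (no change)
  #17 pop 3: in=[-6,6] → [-4,6] (no change)

Fixpoint:
  val[0] = [-6,6]
  val[1] = [-6,6]
  val[2] = [-6,6]
  val[3] = [-4,6]
  val[4] = [1,2]

[-6,6]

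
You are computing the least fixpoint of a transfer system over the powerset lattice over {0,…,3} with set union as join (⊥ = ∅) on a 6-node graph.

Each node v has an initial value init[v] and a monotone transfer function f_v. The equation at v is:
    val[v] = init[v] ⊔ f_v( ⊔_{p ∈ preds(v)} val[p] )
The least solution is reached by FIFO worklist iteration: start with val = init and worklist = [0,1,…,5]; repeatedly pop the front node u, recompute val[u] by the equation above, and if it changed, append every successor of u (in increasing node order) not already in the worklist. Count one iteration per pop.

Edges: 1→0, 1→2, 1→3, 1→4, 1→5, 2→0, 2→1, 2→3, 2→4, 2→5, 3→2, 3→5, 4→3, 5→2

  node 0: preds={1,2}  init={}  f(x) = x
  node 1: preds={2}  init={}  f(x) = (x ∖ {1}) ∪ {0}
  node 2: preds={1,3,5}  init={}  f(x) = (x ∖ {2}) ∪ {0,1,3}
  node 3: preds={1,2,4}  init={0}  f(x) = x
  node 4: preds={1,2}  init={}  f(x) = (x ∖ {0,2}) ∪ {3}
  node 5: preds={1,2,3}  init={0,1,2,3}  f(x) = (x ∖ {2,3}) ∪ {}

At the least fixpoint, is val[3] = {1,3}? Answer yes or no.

Trace (13 dequeues):
  [1] u=0 | in {} | out {} | ==
  [2] u=1 | in {} | out {0} | prev {} | push {0}
  [3] u=2 | in {0,1,2,3} | out {0,1,3} | prev {} | push {1}
  [4] u=3 | in {0,1,3} | out {0,1,3} | prev {0} | push {2}
  [5] u=4 | in {0,1,3} | out {1,3} | prev {} | push {3}
  [6] u=5 | in {0,1,3} | out {0,1,2,3} | ==
  [7] u=0 | in {0,1,3} | out {0,1,3} | prev {} | push {}
  [8] u=1 | in {0,1,3} | out {0,3} | prev {0} | push {0,4,5}
  [9] u=2 | in {0,1,2,3} | out {0,1,3} | ==
  [10] u=3 | in {0,1,3} | out {0,1,3} | ==
  [11] u=0 | in {0,1,3} | out {0,1,3} | ==
  [12] u=4 | in {0,1,3} | out {1,3} | ==
  [13] u=5 | in {0,1,3} | out {0,1,2,3} | ==

Converged values:
  [0] {0,1,3}
  [1] {0,3}
  [2] {0,1,3}
  [3] {0,1,3}
  [4] {1,3}
  [5] {0,1,2,3}

no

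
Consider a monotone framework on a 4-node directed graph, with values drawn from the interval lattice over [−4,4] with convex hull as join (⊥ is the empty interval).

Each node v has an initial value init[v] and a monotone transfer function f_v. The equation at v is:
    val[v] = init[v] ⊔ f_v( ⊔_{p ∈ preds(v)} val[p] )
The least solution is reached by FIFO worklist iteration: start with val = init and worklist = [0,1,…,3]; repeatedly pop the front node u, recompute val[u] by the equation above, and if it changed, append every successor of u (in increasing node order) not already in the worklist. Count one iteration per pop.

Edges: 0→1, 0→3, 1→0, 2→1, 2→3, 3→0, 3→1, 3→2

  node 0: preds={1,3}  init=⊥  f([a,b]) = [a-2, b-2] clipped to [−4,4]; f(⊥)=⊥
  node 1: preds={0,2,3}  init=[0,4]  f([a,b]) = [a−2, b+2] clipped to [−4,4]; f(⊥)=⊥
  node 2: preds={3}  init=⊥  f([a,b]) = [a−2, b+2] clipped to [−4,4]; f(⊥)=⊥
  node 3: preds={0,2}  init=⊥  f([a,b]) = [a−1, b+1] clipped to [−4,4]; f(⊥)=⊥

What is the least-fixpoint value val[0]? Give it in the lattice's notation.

[-4,2]

Trace (11 dequeues):
  [1] u=0 | in [0,4] | out [-2,2] | prev ⊥ | push {}
  [2] u=1 | in [-2,2] | out [-4,4] | prev [0,4] | push {0}
  [3] u=2 | in ⊥ | out ⊥ | ==
  [4] u=3 | in [-2,2] | out [-3,3] | prev ⊥ | push {1,2}
  [5] u=0 | in [-4,4] | out [-4,2] | prev [-2,2] | push {3}
  [6] u=1 | in [-4,3] | out [-4,4] | ==
  [7] u=2 | in [-3,3] | out [-4,4] | prev ⊥ | push {1}
  [8] u=3 | in [-4,4] | out [-4,4] | prev [-3,3] | push {0,2}
  [9] u=1 | in [-4,4] | out [-4,4] | ==
  [10] u=0 | in [-4,4] | out [-4,2] | ==
  [11] u=2 | in [-4,4] | out [-4,4] | ==

Converged values:
  [0] [-4,2]
  [1] [-4,4]
  [2] [-4,4]
  [3] [-4,4]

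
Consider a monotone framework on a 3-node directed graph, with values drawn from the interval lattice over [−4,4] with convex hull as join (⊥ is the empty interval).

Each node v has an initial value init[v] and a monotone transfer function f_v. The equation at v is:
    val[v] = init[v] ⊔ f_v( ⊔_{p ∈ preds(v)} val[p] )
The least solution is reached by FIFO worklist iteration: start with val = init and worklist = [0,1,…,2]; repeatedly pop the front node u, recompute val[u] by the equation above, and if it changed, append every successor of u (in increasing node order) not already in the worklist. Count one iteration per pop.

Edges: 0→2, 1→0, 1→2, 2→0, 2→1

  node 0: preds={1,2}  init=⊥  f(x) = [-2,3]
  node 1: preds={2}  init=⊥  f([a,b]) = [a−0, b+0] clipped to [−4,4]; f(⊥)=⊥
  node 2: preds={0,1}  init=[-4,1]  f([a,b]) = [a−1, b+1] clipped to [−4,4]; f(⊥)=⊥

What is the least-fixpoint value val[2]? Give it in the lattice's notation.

Iteration log — 7 steps:
  step 1. node 0  ⊔preds=[-4,1]  new=[-2,3]  old=⊥  +wl: 
  step 2. node 1  ⊔preds=[-4,1]  new=[-4,1]  old=⊥  +wl: 0
  step 3. node 2  ⊔preds=[-4,3]  new=[-4,4]  old=[-4,1]  +wl: 1
  step 4. node 0  ⊔preds=[-4,4]  new=[-2,3]  stable
  step 5. node 1  ⊔preds=[-4,4]  new=[-4,4]  old=[-4,1]  +wl: 0,2
  step 6. node 0  ⊔preds=[-4,4]  new=[-2,3]  stable
  step 7. node 2  ⊔preds=[-4,4]  new=[-4,4]  stable

Least fixpoint reached:
  node 0: [-2,3]
  node 1: [-4,4]
  node 2: [-4,4]

[-4,4]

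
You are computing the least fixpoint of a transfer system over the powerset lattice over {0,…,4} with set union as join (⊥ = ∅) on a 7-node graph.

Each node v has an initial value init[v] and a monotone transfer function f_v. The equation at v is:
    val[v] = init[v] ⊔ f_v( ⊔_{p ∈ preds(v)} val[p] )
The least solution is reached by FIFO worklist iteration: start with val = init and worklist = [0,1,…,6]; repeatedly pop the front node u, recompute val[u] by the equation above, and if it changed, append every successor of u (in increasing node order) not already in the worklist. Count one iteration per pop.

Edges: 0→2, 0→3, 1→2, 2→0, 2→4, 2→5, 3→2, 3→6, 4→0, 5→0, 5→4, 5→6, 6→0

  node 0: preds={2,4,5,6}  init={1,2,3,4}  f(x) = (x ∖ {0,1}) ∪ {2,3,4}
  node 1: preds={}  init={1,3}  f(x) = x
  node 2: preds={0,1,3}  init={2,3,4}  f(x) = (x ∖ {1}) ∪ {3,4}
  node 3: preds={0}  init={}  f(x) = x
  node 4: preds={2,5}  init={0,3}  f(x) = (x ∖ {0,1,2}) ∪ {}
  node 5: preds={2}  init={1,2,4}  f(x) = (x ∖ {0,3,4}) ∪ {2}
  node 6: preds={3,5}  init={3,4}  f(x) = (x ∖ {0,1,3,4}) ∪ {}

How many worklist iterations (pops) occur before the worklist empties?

9

Trace (9 dequeues):
  [1] u=0 | in {0,1,2,3,4} | out {1,2,3,4} | ==
  [2] u=1 | in {} | out {1,3} | ==
  [3] u=2 | in {1,2,3,4} | out {2,3,4} | ==
  [4] u=3 | in {1,2,3,4} | out {1,2,3,4} | prev {} | push {2}
  [5] u=4 | in {1,2,3,4} | out {0,3,4} | prev {0,3} | push {0}
  [6] u=5 | in {2,3,4} | out {1,2,4} | ==
  [7] u=6 | in {1,2,3,4} | out {2,3,4} | prev {3,4} | push {}
  [8] u=2 | in {1,2,3,4} | out {2,3,4} | ==
  [9] u=0 | in {0,1,2,3,4} | out {1,2,3,4} | ==

Converged values:
  [0] {1,2,3,4}
  [1] {1,3}
  [2] {2,3,4}
  [3] {1,2,3,4}
  [4] {0,3,4}
  [5] {1,2,4}
  [6] {2,3,4}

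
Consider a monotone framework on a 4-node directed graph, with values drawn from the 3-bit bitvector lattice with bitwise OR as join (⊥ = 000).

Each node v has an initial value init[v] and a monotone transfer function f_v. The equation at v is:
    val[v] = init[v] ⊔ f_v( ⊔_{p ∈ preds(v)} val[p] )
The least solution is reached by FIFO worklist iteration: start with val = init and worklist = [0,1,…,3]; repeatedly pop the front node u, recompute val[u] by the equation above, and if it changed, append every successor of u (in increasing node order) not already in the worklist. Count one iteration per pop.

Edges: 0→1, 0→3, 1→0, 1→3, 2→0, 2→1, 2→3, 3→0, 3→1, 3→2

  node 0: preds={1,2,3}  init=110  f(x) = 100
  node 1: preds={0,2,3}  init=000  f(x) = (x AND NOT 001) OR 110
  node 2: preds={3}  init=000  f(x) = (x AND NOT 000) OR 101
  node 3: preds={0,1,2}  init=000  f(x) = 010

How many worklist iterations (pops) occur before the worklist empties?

10

Trace (10 dequeues):
  [1] u=0 | in 000 | out 110 | ==
  [2] u=1 | in 110 | out 110 | prev 000 | push {0}
  [3] u=2 | in 000 | out 101 | prev 000 | push {1}
  [4] u=3 | in 111 | out 010 | prev 000 | push {2}
  [5] u=0 | in 111 | out 110 | ==
  [6] u=1 | in 111 | out 110 | ==
  [7] u=2 | in 010 | out 111 | prev 101 | push {0,1,3}
  [8] u=0 | in 111 | out 110 | ==
  [9] u=1 | in 111 | out 110 | ==
  [10] u=3 | in 111 | out 010 | ==

Converged values:
  [0] 110
  [1] 110
  [2] 111
  [3] 010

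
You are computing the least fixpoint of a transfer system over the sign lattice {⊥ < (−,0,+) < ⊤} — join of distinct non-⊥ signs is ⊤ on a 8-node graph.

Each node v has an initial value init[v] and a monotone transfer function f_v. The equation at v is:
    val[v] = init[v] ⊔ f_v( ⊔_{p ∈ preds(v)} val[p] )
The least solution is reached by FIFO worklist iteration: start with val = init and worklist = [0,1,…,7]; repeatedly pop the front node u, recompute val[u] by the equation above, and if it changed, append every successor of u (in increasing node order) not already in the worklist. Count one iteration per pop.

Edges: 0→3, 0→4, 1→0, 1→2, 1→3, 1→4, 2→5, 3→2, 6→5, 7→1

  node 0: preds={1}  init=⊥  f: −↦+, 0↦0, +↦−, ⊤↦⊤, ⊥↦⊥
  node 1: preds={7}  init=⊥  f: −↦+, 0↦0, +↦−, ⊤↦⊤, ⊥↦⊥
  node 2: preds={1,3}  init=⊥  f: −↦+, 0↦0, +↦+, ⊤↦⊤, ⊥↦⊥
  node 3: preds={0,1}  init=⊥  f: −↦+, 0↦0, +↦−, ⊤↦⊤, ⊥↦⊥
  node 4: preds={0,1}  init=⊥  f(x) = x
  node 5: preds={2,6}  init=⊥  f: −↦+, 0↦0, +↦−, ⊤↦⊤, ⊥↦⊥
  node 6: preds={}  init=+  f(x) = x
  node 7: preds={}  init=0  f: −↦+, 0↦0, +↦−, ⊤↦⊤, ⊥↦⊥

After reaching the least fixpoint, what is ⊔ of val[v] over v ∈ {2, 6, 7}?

Worklist (12 pops):
  #1 pop 0: in=⊥ → ⊥ (no change)
  #2 pop 1: in=0 → 0 (was ⊥); enqueue [0]
  #3 pop 2: in=0 → 0 (was ⊥); enqueue []
  #4 pop 3: in=0 → 0 (was ⊥); enqueue [2]
  #5 pop 4: in=0 → 0 (was ⊥); enqueue []
  #6 pop 5: in=⊤ → ⊤ (was ⊥); enqueue []
  #7 pop 6: in=⊥ → + (no change)
  #8 pop 7: in=⊥ → 0 (no change)
  #9 pop 0: in=0 → 0 (was ⊥); enqueue [3,4]
  #10 pop 2: in=0 → 0 (no change)
  #11 pop 3: in=0 → 0 (no change)
  #12 pop 4: in=0 → 0 (no change)

Fixpoint:
  val[0] = 0
  val[1] = 0
  val[2] = 0
  val[3] = 0
  val[4] = 0
  val[5] = ⊤
  val[6] = +
  val[7] = 0

⊤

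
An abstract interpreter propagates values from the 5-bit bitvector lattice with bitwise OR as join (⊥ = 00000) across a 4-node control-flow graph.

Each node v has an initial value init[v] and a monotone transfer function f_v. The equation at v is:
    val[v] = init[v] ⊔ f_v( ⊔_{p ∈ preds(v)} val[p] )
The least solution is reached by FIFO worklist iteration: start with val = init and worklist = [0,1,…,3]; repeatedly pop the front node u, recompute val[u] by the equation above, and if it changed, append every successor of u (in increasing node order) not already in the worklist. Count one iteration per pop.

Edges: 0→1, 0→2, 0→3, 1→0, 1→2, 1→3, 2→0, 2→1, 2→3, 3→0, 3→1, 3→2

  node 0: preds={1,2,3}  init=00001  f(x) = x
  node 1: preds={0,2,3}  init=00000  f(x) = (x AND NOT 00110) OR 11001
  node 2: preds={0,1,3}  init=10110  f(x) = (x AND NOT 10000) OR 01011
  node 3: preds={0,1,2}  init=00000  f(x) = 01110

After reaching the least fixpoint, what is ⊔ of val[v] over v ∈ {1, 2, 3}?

Iteration log — 8 steps:
  step 1. node 0  ⊔preds=10110  new=10111  old=00001  +wl: 
  step 2. node 1  ⊔preds=10111  new=11001  old=00000  +wl: 0
  step 3. node 2  ⊔preds=11111  new=11111  old=10110  +wl: 1
  step 4. node 3  ⊔preds=11111  new=01110  old=00000  +wl: 2
  step 5. node 0  ⊔preds=11111  new=11111  old=10111  +wl: 3
  step 6. node 1  ⊔preds=11111  new=11001  stable
  step 7. node 2  ⊔preds=11111  new=11111  stable
  step 8. node 3  ⊔preds=11111  new=01110  stable

Least fixpoint reached:
  node 0: 11111
  node 1: 11001
  node 2: 11111
  node 3: 01110

11111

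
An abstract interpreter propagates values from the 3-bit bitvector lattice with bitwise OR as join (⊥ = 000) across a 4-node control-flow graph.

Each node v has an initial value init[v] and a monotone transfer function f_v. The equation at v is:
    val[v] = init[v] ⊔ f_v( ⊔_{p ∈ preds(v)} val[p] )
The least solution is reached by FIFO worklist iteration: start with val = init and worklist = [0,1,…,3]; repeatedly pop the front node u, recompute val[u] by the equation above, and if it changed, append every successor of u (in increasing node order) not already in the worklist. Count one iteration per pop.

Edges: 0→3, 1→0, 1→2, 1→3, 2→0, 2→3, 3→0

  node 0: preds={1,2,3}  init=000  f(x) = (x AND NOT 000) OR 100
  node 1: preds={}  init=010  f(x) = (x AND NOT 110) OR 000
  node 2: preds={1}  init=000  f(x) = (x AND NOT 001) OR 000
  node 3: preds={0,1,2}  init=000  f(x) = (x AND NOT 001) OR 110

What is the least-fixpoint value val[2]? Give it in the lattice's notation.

Trace (5 dequeues):
  [1] u=0 | in 010 | out 110 | prev 000 | push {}
  [2] u=1 | in 000 | out 010 | ==
  [3] u=2 | in 010 | out 010 | prev 000 | push {0}
  [4] u=3 | in 110 | out 110 | prev 000 | push {}
  [5] u=0 | in 110 | out 110 | ==

Converged values:
  [0] 110
  [1] 010
  [2] 010
  [3] 110

010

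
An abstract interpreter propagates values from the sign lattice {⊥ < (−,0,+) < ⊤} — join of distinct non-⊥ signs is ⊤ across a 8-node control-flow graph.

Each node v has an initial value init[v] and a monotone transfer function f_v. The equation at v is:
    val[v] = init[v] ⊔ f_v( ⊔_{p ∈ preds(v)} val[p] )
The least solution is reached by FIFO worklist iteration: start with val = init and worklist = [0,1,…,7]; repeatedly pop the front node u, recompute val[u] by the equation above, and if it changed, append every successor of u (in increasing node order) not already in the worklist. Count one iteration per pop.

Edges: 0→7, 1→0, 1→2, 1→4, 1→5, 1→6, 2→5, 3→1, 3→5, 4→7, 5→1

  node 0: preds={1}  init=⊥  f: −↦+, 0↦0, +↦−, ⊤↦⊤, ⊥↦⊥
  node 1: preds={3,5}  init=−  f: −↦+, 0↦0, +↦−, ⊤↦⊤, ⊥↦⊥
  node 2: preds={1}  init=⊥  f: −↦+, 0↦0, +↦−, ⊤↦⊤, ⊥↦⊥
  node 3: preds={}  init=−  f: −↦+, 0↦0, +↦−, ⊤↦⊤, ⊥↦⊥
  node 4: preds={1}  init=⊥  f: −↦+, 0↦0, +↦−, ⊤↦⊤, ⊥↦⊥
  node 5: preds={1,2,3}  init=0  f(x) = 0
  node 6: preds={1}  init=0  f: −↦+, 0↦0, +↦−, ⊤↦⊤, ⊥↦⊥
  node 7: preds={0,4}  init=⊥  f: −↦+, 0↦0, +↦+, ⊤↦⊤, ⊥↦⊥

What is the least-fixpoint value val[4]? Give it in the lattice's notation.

⊤

Iteration log — 10 steps:
  step 1. node 0  ⊔preds=−  new=+  old=⊥  +wl: 
  step 2. node 1  ⊔preds=⊤  new=⊤  old=−  +wl: 0
  step 3. node 2  ⊔preds=⊤  new=⊤  old=⊥  +wl: 
  step 4. node 3  ⊔preds=⊥  new=−  stable
  step 5. node 4  ⊔preds=⊤  new=⊤  old=⊥  +wl: 
  step 6. node 5  ⊔preds=⊤  new=0  stable
  step 7. node 6  ⊔preds=⊤  new=⊤  old=0  +wl: 
  step 8. node 7  ⊔preds=⊤  new=⊤  old=⊥  +wl: 
  step 9. node 0  ⊔preds=⊤  new=⊤  old=+  +wl: 7
  step 10. node 7  ⊔preds=⊤  new=⊤  stable

Least fixpoint reached:
  node 0: ⊤
  node 1: ⊤
  node 2: ⊤
  node 3: −
  node 4: ⊤
  node 5: 0
  node 6: ⊤
  node 7: ⊤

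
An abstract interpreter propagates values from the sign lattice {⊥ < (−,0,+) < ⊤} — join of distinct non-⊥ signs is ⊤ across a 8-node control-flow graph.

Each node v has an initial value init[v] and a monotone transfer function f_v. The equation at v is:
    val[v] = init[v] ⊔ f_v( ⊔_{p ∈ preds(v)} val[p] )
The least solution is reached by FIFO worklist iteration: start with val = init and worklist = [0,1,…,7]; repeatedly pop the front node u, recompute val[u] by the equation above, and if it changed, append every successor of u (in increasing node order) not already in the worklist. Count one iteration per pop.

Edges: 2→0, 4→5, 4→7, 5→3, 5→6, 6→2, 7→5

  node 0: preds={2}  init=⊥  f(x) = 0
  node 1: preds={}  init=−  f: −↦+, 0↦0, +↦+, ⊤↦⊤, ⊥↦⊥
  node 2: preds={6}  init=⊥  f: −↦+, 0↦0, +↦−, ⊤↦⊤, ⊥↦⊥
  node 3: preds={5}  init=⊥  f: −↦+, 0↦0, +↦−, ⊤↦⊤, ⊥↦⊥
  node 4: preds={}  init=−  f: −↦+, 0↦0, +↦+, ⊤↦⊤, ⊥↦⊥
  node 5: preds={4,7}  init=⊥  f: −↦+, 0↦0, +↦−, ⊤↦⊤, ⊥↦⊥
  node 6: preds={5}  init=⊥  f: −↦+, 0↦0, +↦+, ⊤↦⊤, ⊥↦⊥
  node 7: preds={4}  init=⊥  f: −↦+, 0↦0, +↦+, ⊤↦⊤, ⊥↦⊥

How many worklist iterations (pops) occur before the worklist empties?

16

Iteration log — 16 steps:
  step 1. node 0  ⊔preds=⊥  new=0  old=⊥  +wl: 
  step 2. node 1  ⊔preds=⊥  new=−  stable
  step 3. node 2  ⊔preds=⊥  new=⊥  stable
  step 4. node 3  ⊔preds=⊥  new=⊥  stable
  step 5. node 4  ⊔preds=⊥  new=−  stable
  step 6. node 5  ⊔preds=−  new=+  old=⊥  +wl: 3
  step 7. node 6  ⊔preds=+  new=+  old=⊥  +wl: 2
  step 8. node 7  ⊔preds=−  new=+  old=⊥  +wl: 5
  step 9. node 3  ⊔preds=+  new=−  old=⊥  +wl: 
  step 10. node 2  ⊔preds=+  new=−  old=⊥  +wl: 0
  step 11. node 5  ⊔preds=⊤  new=⊤  old=+  +wl: 3,6
  step 12. node 0  ⊔preds=−  new=0  stable
  step 13. node 3  ⊔preds=⊤  new=⊤  old=−  +wl: 
  step 14. node 6  ⊔preds=⊤  new=⊤  old=+  +wl: 2
  step 15. node 2  ⊔preds=⊤  new=⊤  old=−  +wl: 0
  step 16. node 0  ⊔preds=⊤  new=0  stable

Least fixpoint reached:
  node 0: 0
  node 1: −
  node 2: ⊤
  node 3: ⊤
  node 4: −
  node 5: ⊤
  node 6: ⊤
  node 7: +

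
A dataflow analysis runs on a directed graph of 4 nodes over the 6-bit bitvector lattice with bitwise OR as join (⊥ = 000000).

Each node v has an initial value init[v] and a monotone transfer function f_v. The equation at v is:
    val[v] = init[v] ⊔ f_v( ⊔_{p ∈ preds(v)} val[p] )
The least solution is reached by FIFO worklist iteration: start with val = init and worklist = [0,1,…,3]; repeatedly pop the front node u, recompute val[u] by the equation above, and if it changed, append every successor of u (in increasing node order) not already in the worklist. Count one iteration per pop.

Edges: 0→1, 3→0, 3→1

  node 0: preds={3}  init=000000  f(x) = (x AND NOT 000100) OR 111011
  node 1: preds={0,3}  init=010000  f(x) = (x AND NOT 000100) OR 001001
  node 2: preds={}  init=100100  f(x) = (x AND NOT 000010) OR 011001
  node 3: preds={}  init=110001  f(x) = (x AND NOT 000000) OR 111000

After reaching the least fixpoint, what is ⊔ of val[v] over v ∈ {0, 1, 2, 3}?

Trace (6 dequeues):
  [1] u=0 | in 110001 | out 111011 | prev 000000 | push {}
  [2] u=1 | in 111011 | out 111011 | prev 010000 | push {}
  [3] u=2 | in 000000 | out 111101 | prev 100100 | push {}
  [4] u=3 | in 000000 | out 111001 | prev 110001 | push {0,1}
  [5] u=0 | in 111001 | out 111011 | ==
  [6] u=1 | in 111011 | out 111011 | ==

Converged values:
  [0] 111011
  [1] 111011
  [2] 111101
  [3] 111001

111111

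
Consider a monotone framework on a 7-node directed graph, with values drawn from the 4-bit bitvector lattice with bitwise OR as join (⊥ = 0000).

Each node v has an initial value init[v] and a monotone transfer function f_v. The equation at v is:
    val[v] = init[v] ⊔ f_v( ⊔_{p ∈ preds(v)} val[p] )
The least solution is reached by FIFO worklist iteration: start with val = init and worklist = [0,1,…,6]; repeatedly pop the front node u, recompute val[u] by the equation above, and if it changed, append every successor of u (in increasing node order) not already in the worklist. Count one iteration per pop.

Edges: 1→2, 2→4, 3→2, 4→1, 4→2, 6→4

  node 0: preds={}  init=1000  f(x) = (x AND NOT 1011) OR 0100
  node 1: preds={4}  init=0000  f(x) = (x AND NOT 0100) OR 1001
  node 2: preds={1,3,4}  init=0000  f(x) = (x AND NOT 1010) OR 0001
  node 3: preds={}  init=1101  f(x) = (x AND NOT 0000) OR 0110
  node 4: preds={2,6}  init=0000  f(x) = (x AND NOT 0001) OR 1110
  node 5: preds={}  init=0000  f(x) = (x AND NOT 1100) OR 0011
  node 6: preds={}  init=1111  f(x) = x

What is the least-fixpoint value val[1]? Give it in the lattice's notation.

1011

Iteration log — 10 steps:
  step 1. node 0  ⊔preds=0000  new=1100  old=1000  +wl: 
  step 2. node 1  ⊔preds=0000  new=1001  old=0000  +wl: 
  step 3. node 2  ⊔preds=1101  new=0101  old=0000  +wl: 
  step 4. node 3  ⊔preds=0000  new=1111  old=1101  +wl: 2
  step 5. node 4  ⊔preds=1111  new=1110  old=0000  +wl: 1
  step 6. node 5  ⊔preds=0000  new=0011  old=0000  +wl: 
  step 7. node 6  ⊔preds=0000  new=1111  stable
  step 8. node 2  ⊔preds=1111  new=0101  stable
  step 9. node 1  ⊔preds=1110  new=1011  old=1001  +wl: 2
  step 10. node 2  ⊔preds=1111  new=0101  stable

Least fixpoint reached:
  node 0: 1100
  node 1: 1011
  node 2: 0101
  node 3: 1111
  node 4: 1110
  node 5: 0011
  node 6: 1111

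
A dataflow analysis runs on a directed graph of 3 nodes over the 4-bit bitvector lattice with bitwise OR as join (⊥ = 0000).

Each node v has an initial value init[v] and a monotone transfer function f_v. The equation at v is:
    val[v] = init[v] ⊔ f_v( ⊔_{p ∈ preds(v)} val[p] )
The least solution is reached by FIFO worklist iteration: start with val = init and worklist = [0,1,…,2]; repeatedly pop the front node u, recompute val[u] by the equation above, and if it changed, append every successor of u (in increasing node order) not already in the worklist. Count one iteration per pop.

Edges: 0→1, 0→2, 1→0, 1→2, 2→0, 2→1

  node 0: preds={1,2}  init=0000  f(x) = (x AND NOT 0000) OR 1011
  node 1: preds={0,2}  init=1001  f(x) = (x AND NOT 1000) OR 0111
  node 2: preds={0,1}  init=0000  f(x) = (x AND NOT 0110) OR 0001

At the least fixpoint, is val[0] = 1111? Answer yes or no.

yes

Trace (6 dequeues):
  [1] u=0 | in 1001 | out 1011 | prev 0000 | push {}
  [2] u=1 | in 1011 | out 1111 | prev 1001 | push {0}
  [3] u=2 | in 1111 | out 1001 | prev 0000 | push {1}
  [4] u=0 | in 1111 | out 1111 | prev 1011 | push {2}
  [5] u=1 | in 1111 | out 1111 | ==
  [6] u=2 | in 1111 | out 1001 | ==

Converged values:
  [0] 1111
  [1] 1111
  [2] 1001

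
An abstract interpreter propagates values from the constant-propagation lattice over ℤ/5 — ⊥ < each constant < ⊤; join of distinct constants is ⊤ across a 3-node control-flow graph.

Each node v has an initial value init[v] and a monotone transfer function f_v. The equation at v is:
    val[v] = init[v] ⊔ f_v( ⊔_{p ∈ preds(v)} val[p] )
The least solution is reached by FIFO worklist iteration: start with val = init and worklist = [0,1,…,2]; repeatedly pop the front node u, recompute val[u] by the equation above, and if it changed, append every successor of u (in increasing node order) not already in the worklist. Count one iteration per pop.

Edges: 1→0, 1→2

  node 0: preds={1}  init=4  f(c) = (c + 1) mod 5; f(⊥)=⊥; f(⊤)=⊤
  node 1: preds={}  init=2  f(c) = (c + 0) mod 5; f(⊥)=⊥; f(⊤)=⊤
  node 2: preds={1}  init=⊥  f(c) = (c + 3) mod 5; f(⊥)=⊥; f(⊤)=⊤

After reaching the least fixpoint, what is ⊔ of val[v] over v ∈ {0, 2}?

⊤

Trace (3 dequeues):
  [1] u=0 | in 2 | out ⊤ | prev 4 | push {}
  [2] u=1 | in ⊥ | out 2 | ==
  [3] u=2 | in 2 | out 0 | prev ⊥ | push {}

Converged values:
  [0] ⊤
  [1] 2
  [2] 0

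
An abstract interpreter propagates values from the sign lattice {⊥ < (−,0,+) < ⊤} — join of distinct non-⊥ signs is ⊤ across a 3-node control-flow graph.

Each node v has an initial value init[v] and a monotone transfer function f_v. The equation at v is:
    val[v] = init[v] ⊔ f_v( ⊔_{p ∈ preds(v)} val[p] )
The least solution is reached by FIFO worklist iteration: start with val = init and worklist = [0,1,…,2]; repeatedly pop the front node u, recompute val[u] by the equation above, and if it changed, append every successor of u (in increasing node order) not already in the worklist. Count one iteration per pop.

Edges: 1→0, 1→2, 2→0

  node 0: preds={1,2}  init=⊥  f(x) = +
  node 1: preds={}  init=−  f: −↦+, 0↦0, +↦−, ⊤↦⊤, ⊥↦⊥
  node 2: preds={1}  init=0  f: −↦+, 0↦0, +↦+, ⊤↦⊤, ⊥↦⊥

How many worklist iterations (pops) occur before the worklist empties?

4

Worklist (4 pops):
  #1 pop 0: in=⊤ → + (was ⊥); enqueue []
  #2 pop 1: in=⊥ → − (no change)
  #3 pop 2: in=− → ⊤ (was 0); enqueue [0]
  #4 pop 0: in=⊤ → + (no change)

Fixpoint:
  val[0] = +
  val[1] = −
  val[2] = ⊤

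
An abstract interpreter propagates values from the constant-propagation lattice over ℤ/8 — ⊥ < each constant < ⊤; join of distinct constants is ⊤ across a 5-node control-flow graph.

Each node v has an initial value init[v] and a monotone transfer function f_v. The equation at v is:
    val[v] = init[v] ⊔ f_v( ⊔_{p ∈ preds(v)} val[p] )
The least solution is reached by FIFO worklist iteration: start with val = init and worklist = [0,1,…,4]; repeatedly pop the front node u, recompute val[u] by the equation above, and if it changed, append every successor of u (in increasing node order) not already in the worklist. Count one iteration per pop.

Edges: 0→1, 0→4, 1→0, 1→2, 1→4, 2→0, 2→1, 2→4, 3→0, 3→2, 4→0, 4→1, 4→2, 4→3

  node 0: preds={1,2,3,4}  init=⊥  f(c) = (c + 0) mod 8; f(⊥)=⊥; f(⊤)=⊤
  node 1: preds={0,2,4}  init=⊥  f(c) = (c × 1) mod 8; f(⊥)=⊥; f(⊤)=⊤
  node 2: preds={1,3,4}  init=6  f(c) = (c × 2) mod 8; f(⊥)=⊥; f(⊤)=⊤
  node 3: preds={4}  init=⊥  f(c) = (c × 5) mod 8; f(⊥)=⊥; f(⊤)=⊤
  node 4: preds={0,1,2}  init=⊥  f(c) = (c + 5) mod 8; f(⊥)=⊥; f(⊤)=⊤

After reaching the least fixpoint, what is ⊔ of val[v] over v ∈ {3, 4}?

Worklist (12 pops):
  #1 pop 0: in=6 → 6 (was ⊥); enqueue []
  #2 pop 1: in=6 → 6 (was ⊥); enqueue [0]
  #3 pop 2: in=6 → ⊤ (was 6); enqueue [1]
  #4 pop 3: in=⊥ → ⊥ (no change)
  #5 pop 4: in=⊤ → ⊤ (was ⊥); enqueue [2,3]
  #6 pop 0: in=⊤ → ⊤ (was 6); enqueue [4]
  #7 pop 1: in=⊤ → ⊤ (was 6); enqueue [0]
  #8 pop 2: in=⊤ → ⊤ (no change)
  #9 pop 3: in=⊤ → ⊤ (was ⊥); enqueue [2]
  #10 pop 4: in=⊤ → ⊤ (no change)
  #11 pop 0: in=⊤ → ⊤ (no change)
  #12 pop 2: in=⊤ → ⊤ (no change)

Fixpoint:
  val[0] = ⊤
  val[1] = ⊤
  val[2] = ⊤
  val[3] = ⊤
  val[4] = ⊤

⊤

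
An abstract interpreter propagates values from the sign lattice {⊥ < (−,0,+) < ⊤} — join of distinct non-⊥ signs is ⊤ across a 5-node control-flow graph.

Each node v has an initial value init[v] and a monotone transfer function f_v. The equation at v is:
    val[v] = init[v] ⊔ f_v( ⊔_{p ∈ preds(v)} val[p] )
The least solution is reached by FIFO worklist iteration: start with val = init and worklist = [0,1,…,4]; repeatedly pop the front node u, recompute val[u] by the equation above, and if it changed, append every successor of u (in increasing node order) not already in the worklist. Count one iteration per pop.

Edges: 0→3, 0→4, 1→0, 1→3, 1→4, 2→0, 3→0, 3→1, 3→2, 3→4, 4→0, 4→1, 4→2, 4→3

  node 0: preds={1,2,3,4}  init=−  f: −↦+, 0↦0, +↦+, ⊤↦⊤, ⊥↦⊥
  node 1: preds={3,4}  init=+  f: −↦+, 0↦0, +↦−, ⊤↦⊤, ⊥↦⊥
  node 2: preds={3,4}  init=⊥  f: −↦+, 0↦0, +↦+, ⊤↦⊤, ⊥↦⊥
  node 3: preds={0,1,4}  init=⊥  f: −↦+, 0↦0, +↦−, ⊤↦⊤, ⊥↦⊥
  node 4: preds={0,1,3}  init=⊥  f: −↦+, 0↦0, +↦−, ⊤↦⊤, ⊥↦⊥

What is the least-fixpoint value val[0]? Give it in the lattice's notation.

Trace (11 dequeues):
  [1] u=0 | in + | out ⊤ | prev − | push {}
  [2] u=1 | in ⊥ | out + | ==
  [3] u=2 | in ⊥ | out ⊥ | ==
  [4] u=3 | in ⊤ | out ⊤ | prev ⊥ | push {0,1,2}
  [5] u=4 | in ⊤ | out ⊤ | prev ⊥ | push {3}
  [6] u=0 | in ⊤ | out ⊤ | ==
  [7] u=1 | in ⊤ | out ⊤ | prev + | push {0,4}
  [8] u=2 | in ⊤ | out ⊤ | prev ⊥ | push {}
  [9] u=3 | in ⊤ | out ⊤ | ==
  [10] u=0 | in ⊤ | out ⊤ | ==
  [11] u=4 | in ⊤ | out ⊤ | ==

Converged values:
  [0] ⊤
  [1] ⊤
  [2] ⊤
  [3] ⊤
  [4] ⊤

⊤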